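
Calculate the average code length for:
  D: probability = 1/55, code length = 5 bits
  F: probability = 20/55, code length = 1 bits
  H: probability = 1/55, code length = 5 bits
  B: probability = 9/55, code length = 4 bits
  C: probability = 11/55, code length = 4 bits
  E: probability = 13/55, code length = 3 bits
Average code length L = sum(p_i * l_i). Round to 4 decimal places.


Weighted contributions p_i * l_i:
  D: (1/55) * 5 = 5/55
  F: (20/55) * 1 = 20/55
  H: (1/55) * 5 = 5/55
  B: (9/55) * 4 = 36/55
  C: (11/55) * 4 = 44/55
  E: (13/55) * 3 = 39/55
Sum = (5 + 20 + 5 + 36 + 44 + 39)/55 = 149/55

L = 149/55 = 2.7091 bits/symbol


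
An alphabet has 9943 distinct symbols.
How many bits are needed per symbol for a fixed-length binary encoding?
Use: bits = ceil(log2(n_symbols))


log2(9943) = 13.2795
Bracket: 2^13 = 8192 < 9943 <= 2^14 = 16384
So ceil(log2(9943)) = 14

bits = ceil(log2(9943)) = ceil(13.2795) = 14 bits


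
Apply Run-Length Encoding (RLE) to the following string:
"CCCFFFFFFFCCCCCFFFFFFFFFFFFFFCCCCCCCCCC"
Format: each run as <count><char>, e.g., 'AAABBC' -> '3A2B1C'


Scanning runs left to right:
  i=0: run of 'C' x 3 -> '3C'
  i=3: run of 'F' x 7 -> '7F'
  i=10: run of 'C' x 5 -> '5C'
  i=15: run of 'F' x 14 -> '14F'
  i=29: run of 'C' x 10 -> '10C'

RLE = 3C7F5C14F10C


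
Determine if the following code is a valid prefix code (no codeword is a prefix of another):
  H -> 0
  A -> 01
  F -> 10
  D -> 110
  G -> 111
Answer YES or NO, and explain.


Checking each pair (does one codeword prefix another?):
  H='0' vs A='01': prefix -- VIOLATION

NO -- this is NOT a valid prefix code. H (0) is a prefix of A (01).


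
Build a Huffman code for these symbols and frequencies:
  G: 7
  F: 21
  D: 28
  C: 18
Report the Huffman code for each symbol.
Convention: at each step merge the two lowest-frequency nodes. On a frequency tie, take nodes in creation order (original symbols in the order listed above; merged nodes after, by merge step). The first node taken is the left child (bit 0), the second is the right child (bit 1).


Huffman tree construction:
Step 1: Merge G(7) + C(18) = 25
Step 2: Merge F(21) + (G+C)(25) = 46
Step 3: Merge D(28) + (F+(G+C))(46) = 74
Read each symbol's code off the tree from the root (left child = 0, right child = 1).

Codes:
  G: 110 (length 3)
  F: 10 (length 2)
  D: 0 (length 1)
  C: 111 (length 3)
Average code length: 145/74 = 1.9595 bits/symbol


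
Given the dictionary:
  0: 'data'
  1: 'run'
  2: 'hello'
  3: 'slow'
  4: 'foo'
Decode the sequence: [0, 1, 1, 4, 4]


Look up each index in the dictionary:
  0 -> 'data'
  1 -> 'run'
  1 -> 'run'
  4 -> 'foo'
  4 -> 'foo'

Decoded: "data run run foo foo"


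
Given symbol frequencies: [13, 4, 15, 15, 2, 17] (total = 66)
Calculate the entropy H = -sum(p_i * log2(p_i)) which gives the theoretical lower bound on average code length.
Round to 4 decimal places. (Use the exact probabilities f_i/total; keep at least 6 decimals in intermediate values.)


Per-symbol terms -p_i * log2(p_i) with p_i = f_i/66:
  p = 13/66 = 0.196970: log2(p) = -2.343954, -p*log2(p) = 0.461688
  p = 4/66 = 0.060606: log2(p) = -4.044394, -p*log2(p) = 0.245115
  p = 15/66 = 0.227273: log2(p) = -2.137504, -p*log2(p) = 0.485796
  p = 15/66 = 0.227273: log2(p) = -2.137504, -p*log2(p) = 0.485796
  p = 2/66 = 0.030303: log2(p) = -5.044394, -p*log2(p) = 0.152860
  p = 17/66 = 0.257576: log2(p) = -1.956931, -p*log2(p) = 0.504058
H = 0.461688 + 0.245115 + 0.485796 + 0.485796 + 0.152860 + 0.504058 = 2.335313

H = 2.3353 bits/symbol


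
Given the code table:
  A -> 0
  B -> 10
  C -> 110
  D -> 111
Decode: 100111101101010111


Decoding:
10 -> B
0 -> A
111 -> D
10 -> B
110 -> C
10 -> B
10 -> B
111 -> D


Result: BADBCBBD


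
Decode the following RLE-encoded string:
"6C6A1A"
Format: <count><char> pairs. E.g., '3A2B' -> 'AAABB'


Expanding each <count><char> pair:
  6C -> 'CCCCCC'
  6A -> 'AAAAAA'
  1A -> 'A'

Decoded = CCCCCCAAAAAAA


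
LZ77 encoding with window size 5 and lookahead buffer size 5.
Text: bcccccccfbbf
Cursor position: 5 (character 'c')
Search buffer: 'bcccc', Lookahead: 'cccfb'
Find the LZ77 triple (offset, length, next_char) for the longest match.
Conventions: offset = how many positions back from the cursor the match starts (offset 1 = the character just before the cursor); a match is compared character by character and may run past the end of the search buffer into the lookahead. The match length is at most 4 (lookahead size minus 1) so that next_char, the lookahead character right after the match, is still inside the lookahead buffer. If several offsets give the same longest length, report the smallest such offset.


Try each offset into the search buffer:
  offset=1 (pos 4, char 'c'): match length 3
  offset=2 (pos 3, char 'c'): match length 3
  offset=3 (pos 2, char 'c'): match length 3
  offset=4 (pos 1, char 'c'): match length 3
  offset=5 (pos 0, char 'b'): match length 0
Longest match has length 3, found at offsets 1, 2, 3, 4; take the smallest, offset 1.
next_char = character at position 5 + 3 = 8 -> 'f'

Best match: offset=1, length=3 (matching 'ccc' starting at position 4)
LZ77 triple: (1, 3, 'f')


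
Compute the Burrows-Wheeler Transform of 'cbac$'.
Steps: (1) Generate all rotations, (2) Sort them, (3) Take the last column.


Rotations (sorted):
  0: $cbac -> last char: c
  1: ac$cb -> last char: b
  2: bac$c -> last char: c
  3: c$cba -> last char: a
  4: cbac$ -> last char: $


BWT = cbca$


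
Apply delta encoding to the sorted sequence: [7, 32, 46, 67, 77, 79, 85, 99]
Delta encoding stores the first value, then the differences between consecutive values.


First value: 7
Deltas:
  32 - 7 = 25
  46 - 32 = 14
  67 - 46 = 21
  77 - 67 = 10
  79 - 77 = 2
  85 - 79 = 6
  99 - 85 = 14


Delta encoded: [7, 25, 14, 21, 10, 2, 6, 14]


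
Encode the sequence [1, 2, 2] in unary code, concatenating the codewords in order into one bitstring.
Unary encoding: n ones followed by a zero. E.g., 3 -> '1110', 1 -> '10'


Encode each number as n ones followed by a terminating 0:
  1 -> 10 (2 bits)
  2 -> 110 (3 bits)
  2 -> 110 (3 bits)
Total length = 2 + 3 + 3 = 8 bits.

Unary([1, 2, 2]) = 10110110 (8 bits)


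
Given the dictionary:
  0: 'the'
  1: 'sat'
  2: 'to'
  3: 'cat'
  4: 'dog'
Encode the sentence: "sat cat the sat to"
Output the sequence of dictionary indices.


Look up each word in the dictionary:
  'sat' -> 1
  'cat' -> 3
  'the' -> 0
  'sat' -> 1
  'to' -> 2

Encoded: [1, 3, 0, 1, 2]


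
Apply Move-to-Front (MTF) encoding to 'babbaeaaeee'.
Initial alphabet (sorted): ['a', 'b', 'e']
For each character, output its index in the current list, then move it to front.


MTF encoding:
'b': index 1 in ['a', 'b', 'e'] -> ['b', 'a', 'e']
'a': index 1 in ['b', 'a', 'e'] -> ['a', 'b', 'e']
'b': index 1 in ['a', 'b', 'e'] -> ['b', 'a', 'e']
'b': index 0 in ['b', 'a', 'e'] -> ['b', 'a', 'e']
'a': index 1 in ['b', 'a', 'e'] -> ['a', 'b', 'e']
'e': index 2 in ['a', 'b', 'e'] -> ['e', 'a', 'b']
'a': index 1 in ['e', 'a', 'b'] -> ['a', 'e', 'b']
'a': index 0 in ['a', 'e', 'b'] -> ['a', 'e', 'b']
'e': index 1 in ['a', 'e', 'b'] -> ['e', 'a', 'b']
'e': index 0 in ['e', 'a', 'b'] -> ['e', 'a', 'b']
'e': index 0 in ['e', 'a', 'b'] -> ['e', 'a', 'b']


Output: [1, 1, 1, 0, 1, 2, 1, 0, 1, 0, 0]


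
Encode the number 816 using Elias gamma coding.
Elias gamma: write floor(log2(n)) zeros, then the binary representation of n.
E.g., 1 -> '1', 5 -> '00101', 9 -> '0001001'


num_bits = floor(log2(816)) + 1 = 10
leading_zeros = num_bits - 1 = 9
binary(816) = 1100110000

Elias gamma(816) = '000000000' + '1100110000' = 0000000001100110000 (19 bits)


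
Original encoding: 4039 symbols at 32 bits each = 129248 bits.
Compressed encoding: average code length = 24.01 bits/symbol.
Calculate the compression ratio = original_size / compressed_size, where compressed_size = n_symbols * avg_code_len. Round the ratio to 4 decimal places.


original_size = n_symbols * orig_bits = 4039 * 32 = 129248 bits
compressed_size = n_symbols * avg_code_len = 4039 * 24.01 = 96976.39 bits
ratio = original_size / compressed_size = 129248 / 96976.39 = 1.3328

Compression ratio = 1.3328


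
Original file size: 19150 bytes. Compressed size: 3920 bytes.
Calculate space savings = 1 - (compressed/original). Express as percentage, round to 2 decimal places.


ratio = compressed/original = 3920/19150 = 0.2047
savings = 1 - ratio = 1 - 0.2047 = 0.7953
as a percentage: 0.7953 * 100 = 79.53%

Space savings = 1 - 3920/19150 = 79.53%


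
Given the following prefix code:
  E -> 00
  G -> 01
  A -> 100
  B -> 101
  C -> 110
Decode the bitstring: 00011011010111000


Decoding step by step:
Bits 00 -> E
Bits 01 -> G
Bits 101 -> B
Bits 101 -> B
Bits 01 -> G
Bits 110 -> C
Bits 00 -> E


Decoded message: EGBBGCE


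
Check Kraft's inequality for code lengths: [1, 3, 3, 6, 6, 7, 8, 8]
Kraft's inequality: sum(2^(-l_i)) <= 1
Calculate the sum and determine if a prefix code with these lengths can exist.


Sum = 2^(-1) + 2^(-3) + 2^(-3) + 2^(-6) + 2^(-6) + 2^(-7) + 2^(-8) + 2^(-8)
    = 0.5 + 0.125 + 0.125 + 0.015625 + 0.015625 + 0.0078125 + 0.00390625 + 0.00390625
    = 204/256 = 0.796875
Since 0.796875 <= 1, Kraft's inequality IS satisfied.
A prefix code with these lengths CAN exist.

Kraft sum = 0.796875. Satisfied.


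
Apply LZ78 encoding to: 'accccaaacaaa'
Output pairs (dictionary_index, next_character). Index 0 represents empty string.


LZ78 encoding steps:
Dictionary: {0: ''}
Step 1: w='' (idx 0), next='a' -> output (0, 'a'), add 'a' as idx 1
Step 2: w='' (idx 0), next='c' -> output (0, 'c'), add 'c' as idx 2
Step 3: w='c' (idx 2), next='c' -> output (2, 'c'), add 'cc' as idx 3
Step 4: w='c' (idx 2), next='a' -> output (2, 'a'), add 'ca' as idx 4
Step 5: w='a' (idx 1), next='a' -> output (1, 'a'), add 'aa' as idx 5
Step 6: w='ca' (idx 4), next='a' -> output (4, 'a'), add 'caa' as idx 6
Step 7: w='a' (idx 1), end of input -> output (1, '')


Encoded: [(0, 'a'), (0, 'c'), (2, 'c'), (2, 'a'), (1, 'a'), (4, 'a'), (1, '')]


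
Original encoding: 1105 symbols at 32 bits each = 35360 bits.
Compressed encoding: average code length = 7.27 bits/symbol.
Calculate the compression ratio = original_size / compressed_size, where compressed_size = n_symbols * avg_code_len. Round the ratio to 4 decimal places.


original_size = n_symbols * orig_bits = 1105 * 32 = 35360 bits
compressed_size = n_symbols * avg_code_len = 1105 * 7.27 = 8033.35 bits
ratio = original_size / compressed_size = 35360 / 8033.35 = 4.4017

Compression ratio = 4.4017


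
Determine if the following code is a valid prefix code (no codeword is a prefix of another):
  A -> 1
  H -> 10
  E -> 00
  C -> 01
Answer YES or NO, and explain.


Checking each pair (does one codeword prefix another?):
  A='1' vs H='10': prefix -- VIOLATION

NO -- this is NOT a valid prefix code. A (1) is a prefix of H (10).


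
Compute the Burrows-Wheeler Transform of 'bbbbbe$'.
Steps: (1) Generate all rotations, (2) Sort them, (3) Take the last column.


Rotations (sorted):
  0: $bbbbbe -> last char: e
  1: bbbbbe$ -> last char: $
  2: bbbbe$b -> last char: b
  3: bbbe$bb -> last char: b
  4: bbe$bbb -> last char: b
  5: be$bbbb -> last char: b
  6: e$bbbbb -> last char: b


BWT = e$bbbbb


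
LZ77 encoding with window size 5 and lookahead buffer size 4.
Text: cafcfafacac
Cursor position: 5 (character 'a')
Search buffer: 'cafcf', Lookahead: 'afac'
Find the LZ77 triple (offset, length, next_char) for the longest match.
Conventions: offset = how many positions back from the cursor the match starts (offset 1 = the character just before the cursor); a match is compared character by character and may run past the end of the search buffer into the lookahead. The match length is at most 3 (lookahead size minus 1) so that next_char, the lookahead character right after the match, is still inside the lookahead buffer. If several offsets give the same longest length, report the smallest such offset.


Try each offset into the search buffer:
  offset=1 (pos 4, char 'f'): match length 0
  offset=2 (pos 3, char 'c'): match length 0
  offset=3 (pos 2, char 'f'): match length 0
  offset=4 (pos 1, char 'a'): match length 2
  offset=5 (pos 0, char 'c'): match length 0
Longest match has length 2 at offset 4.
next_char = character at position 5 + 2 = 7 -> 'a'

Best match: offset=4, length=2 (matching 'af' starting at position 1)
LZ77 triple: (4, 2, 'a')


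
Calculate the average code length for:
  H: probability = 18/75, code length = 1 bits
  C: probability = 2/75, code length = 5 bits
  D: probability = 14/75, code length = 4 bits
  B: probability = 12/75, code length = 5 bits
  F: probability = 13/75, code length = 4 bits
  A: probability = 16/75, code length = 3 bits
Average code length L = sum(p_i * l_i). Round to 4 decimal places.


Weighted contributions p_i * l_i:
  H: (18/75) * 1 = 18/75
  C: (2/75) * 5 = 10/75
  D: (14/75) * 4 = 56/75
  B: (12/75) * 5 = 60/75
  F: (13/75) * 4 = 52/75
  A: (16/75) * 3 = 48/75
Sum = (18 + 10 + 56 + 60 + 52 + 48)/75 = 244/75

L = 244/75 = 3.2533 bits/symbol


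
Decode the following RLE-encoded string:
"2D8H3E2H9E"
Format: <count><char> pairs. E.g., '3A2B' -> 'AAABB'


Expanding each <count><char> pair:
  2D -> 'DD'
  8H -> 'HHHHHHHH'
  3E -> 'EEE'
  2H -> 'HH'
  9E -> 'EEEEEEEEE'

Decoded = DDHHHHHHHHEEEHHEEEEEEEEE


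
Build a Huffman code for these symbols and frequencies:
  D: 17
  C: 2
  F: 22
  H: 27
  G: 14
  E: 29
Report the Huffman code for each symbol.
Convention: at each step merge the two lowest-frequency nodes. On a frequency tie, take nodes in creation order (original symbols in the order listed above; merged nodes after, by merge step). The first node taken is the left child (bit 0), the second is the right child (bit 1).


Huffman tree construction:
Step 1: Merge C(2) + G(14) = 16
Step 2: Merge (C+G)(16) + D(17) = 33
Step 3: Merge F(22) + H(27) = 49
Step 4: Merge E(29) + ((C+G)+D)(33) = 62
Step 5: Merge (F+H)(49) + (E+((C+G)+D))(62) = 111
Read each symbol's code off the tree from the root (left child = 0, right child = 1).

Codes:
  D: 111 (length 3)
  C: 1100 (length 4)
  F: 00 (length 2)
  H: 01 (length 2)
  G: 1101 (length 4)
  E: 10 (length 2)
Average code length: 271/111 = 2.4414 bits/symbol


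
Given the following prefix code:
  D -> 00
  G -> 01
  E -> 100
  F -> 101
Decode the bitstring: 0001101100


Decoding step by step:
Bits 00 -> D
Bits 01 -> G
Bits 101 -> F
Bits 100 -> E


Decoded message: DGFE


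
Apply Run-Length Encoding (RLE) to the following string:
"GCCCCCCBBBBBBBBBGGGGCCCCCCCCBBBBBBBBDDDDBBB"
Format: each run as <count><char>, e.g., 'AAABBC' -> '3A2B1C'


Scanning runs left to right:
  i=0: run of 'G' x 1 -> '1G'
  i=1: run of 'C' x 6 -> '6C'
  i=7: run of 'B' x 9 -> '9B'
  i=16: run of 'G' x 4 -> '4G'
  i=20: run of 'C' x 8 -> '8C'
  i=28: run of 'B' x 8 -> '8B'
  i=36: run of 'D' x 4 -> '4D'
  i=40: run of 'B' x 3 -> '3B'

RLE = 1G6C9B4G8C8B4D3B


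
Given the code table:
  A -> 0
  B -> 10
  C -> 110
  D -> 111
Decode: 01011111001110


Decoding:
0 -> A
10 -> B
111 -> D
110 -> C
0 -> A
111 -> D
0 -> A


Result: ABDCADA


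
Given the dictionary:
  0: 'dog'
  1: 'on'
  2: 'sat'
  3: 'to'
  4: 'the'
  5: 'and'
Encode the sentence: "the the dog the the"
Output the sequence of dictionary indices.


Look up each word in the dictionary:
  'the' -> 4
  'the' -> 4
  'dog' -> 0
  'the' -> 4
  'the' -> 4

Encoded: [4, 4, 0, 4, 4]


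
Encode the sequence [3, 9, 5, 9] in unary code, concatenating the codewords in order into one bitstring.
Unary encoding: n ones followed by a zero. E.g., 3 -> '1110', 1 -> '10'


Encode each number as n ones followed by a terminating 0:
  3 -> 1110 (4 bits)
  9 -> 1111111110 (10 bits)
  5 -> 111110 (6 bits)
  9 -> 1111111110 (10 bits)
Total length = 4 + 10 + 6 + 10 = 30 bits.

Unary([3, 9, 5, 9]) = 111011111111101111101111111110 (30 bits)


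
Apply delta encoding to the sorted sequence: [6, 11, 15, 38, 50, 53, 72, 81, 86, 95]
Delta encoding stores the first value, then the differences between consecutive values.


First value: 6
Deltas:
  11 - 6 = 5
  15 - 11 = 4
  38 - 15 = 23
  50 - 38 = 12
  53 - 50 = 3
  72 - 53 = 19
  81 - 72 = 9
  86 - 81 = 5
  95 - 86 = 9


Delta encoded: [6, 5, 4, 23, 12, 3, 19, 9, 5, 9]


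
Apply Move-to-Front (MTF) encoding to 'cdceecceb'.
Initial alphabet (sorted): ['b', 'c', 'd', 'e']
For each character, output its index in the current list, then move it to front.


MTF encoding:
'c': index 1 in ['b', 'c', 'd', 'e'] -> ['c', 'b', 'd', 'e']
'd': index 2 in ['c', 'b', 'd', 'e'] -> ['d', 'c', 'b', 'e']
'c': index 1 in ['d', 'c', 'b', 'e'] -> ['c', 'd', 'b', 'e']
'e': index 3 in ['c', 'd', 'b', 'e'] -> ['e', 'c', 'd', 'b']
'e': index 0 in ['e', 'c', 'd', 'b'] -> ['e', 'c', 'd', 'b']
'c': index 1 in ['e', 'c', 'd', 'b'] -> ['c', 'e', 'd', 'b']
'c': index 0 in ['c', 'e', 'd', 'b'] -> ['c', 'e', 'd', 'b']
'e': index 1 in ['c', 'e', 'd', 'b'] -> ['e', 'c', 'd', 'b']
'b': index 3 in ['e', 'c', 'd', 'b'] -> ['b', 'e', 'c', 'd']


Output: [1, 2, 1, 3, 0, 1, 0, 1, 3]


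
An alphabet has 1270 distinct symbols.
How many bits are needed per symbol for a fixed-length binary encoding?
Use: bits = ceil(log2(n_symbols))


log2(1270) = 10.3106
Bracket: 2^10 = 1024 < 1270 <= 2^11 = 2048
So ceil(log2(1270)) = 11

bits = ceil(log2(1270)) = ceil(10.3106) = 11 bits


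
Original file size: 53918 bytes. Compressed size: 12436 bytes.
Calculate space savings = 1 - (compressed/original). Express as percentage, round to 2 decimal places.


ratio = compressed/original = 12436/53918 = 0.230647
savings = 1 - ratio = 1 - 0.230647 = 0.769353
as a percentage: 0.769353 * 100 = 76.94%

Space savings = 1 - 12436/53918 = 76.94%


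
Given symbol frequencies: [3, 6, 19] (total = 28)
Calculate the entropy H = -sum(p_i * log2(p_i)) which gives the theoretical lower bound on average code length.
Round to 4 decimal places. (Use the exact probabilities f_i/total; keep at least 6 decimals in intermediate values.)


Per-symbol terms -p_i * log2(p_i) with p_i = f_i/28:
  p = 3/28 = 0.107143: log2(p) = -3.222392, -p*log2(p) = 0.345256
  p = 6/28 = 0.214286: log2(p) = -2.222392, -p*log2(p) = 0.476227
  p = 19/28 = 0.678571: log2(p) = -0.559427, -p*log2(p) = 0.379611
H = 0.345256 + 0.476227 + 0.379611 = 1.201094

H = 1.2011 bits/symbol


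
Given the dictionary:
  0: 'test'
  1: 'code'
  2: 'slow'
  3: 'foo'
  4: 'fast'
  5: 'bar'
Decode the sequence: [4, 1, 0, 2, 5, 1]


Look up each index in the dictionary:
  4 -> 'fast'
  1 -> 'code'
  0 -> 'test'
  2 -> 'slow'
  5 -> 'bar'
  1 -> 'code'

Decoded: "fast code test slow bar code"


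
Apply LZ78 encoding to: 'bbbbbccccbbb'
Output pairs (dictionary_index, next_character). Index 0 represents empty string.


LZ78 encoding steps:
Dictionary: {0: ''}
Step 1: w='' (idx 0), next='b' -> output (0, 'b'), add 'b' as idx 1
Step 2: w='b' (idx 1), next='b' -> output (1, 'b'), add 'bb' as idx 2
Step 3: w='bb' (idx 2), next='c' -> output (2, 'c'), add 'bbc' as idx 3
Step 4: w='' (idx 0), next='c' -> output (0, 'c'), add 'c' as idx 4
Step 5: w='c' (idx 4), next='c' -> output (4, 'c'), add 'cc' as idx 5
Step 6: w='bb' (idx 2), next='b' -> output (2, 'b'), add 'bbb' as idx 6


Encoded: [(0, 'b'), (1, 'b'), (2, 'c'), (0, 'c'), (4, 'c'), (2, 'b')]


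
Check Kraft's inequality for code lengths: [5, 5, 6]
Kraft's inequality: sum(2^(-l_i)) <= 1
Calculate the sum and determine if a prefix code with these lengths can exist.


Sum = 2^(-5) + 2^(-5) + 2^(-6)
    = 0.03125 + 0.03125 + 0.015625
    = 5/64 = 0.078125
Since 0.078125 <= 1, Kraft's inequality IS satisfied.
A prefix code with these lengths CAN exist.

Kraft sum = 0.078125. Satisfied.


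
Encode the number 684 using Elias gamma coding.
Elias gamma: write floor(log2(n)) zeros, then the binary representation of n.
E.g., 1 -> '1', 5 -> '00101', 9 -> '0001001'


num_bits = floor(log2(684)) + 1 = 10
leading_zeros = num_bits - 1 = 9
binary(684) = 1010101100

Elias gamma(684) = '000000000' + '1010101100' = 0000000001010101100 (19 bits)


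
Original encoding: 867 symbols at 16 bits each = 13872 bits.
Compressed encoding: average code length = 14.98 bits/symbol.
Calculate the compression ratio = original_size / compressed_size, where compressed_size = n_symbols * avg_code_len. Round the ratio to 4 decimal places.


original_size = n_symbols * orig_bits = 867 * 16 = 13872 bits
compressed_size = n_symbols * avg_code_len = 867 * 14.98 = 12987.66 bits
ratio = original_size / compressed_size = 13872 / 12987.66 = 1.0681

Compression ratio = 1.0681


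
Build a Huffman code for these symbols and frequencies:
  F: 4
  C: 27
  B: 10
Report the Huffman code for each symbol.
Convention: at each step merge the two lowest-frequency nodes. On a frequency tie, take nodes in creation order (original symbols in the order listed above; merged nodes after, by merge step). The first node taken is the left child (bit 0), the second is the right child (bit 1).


Huffman tree construction:
Step 1: Merge F(4) + B(10) = 14
Step 2: Merge (F+B)(14) + C(27) = 41
Read each symbol's code off the tree from the root (left child = 0, right child = 1).

Codes:
  F: 00 (length 2)
  C: 1 (length 1)
  B: 01 (length 2)
Average code length: 55/41 = 1.3415 bits/symbol


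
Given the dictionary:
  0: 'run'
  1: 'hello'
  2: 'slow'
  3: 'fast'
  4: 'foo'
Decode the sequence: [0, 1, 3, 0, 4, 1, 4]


Look up each index in the dictionary:
  0 -> 'run'
  1 -> 'hello'
  3 -> 'fast'
  0 -> 'run'
  4 -> 'foo'
  1 -> 'hello'
  4 -> 'foo'

Decoded: "run hello fast run foo hello foo"


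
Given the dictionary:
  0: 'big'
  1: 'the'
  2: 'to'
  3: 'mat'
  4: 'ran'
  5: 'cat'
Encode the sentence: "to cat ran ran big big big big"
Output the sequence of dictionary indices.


Look up each word in the dictionary:
  'to' -> 2
  'cat' -> 5
  'ran' -> 4
  'ran' -> 4
  'big' -> 0
  'big' -> 0
  'big' -> 0
  'big' -> 0

Encoded: [2, 5, 4, 4, 0, 0, 0, 0]


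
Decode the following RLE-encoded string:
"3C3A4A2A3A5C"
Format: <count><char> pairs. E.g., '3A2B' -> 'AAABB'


Expanding each <count><char> pair:
  3C -> 'CCC'
  3A -> 'AAA'
  4A -> 'AAAA'
  2A -> 'AA'
  3A -> 'AAA'
  5C -> 'CCCCC'

Decoded = CCCAAAAAAAAAAAACCCCC


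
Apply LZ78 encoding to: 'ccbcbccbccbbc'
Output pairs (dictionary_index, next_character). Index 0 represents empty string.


LZ78 encoding steps:
Dictionary: {0: ''}
Step 1: w='' (idx 0), next='c' -> output (0, 'c'), add 'c' as idx 1
Step 2: w='c' (idx 1), next='b' -> output (1, 'b'), add 'cb' as idx 2
Step 3: w='cb' (idx 2), next='c' -> output (2, 'c'), add 'cbc' as idx 3
Step 4: w='cbc' (idx 3), next='c' -> output (3, 'c'), add 'cbcc' as idx 4
Step 5: w='' (idx 0), next='b' -> output (0, 'b'), add 'b' as idx 5
Step 6: w='b' (idx 5), next='c' -> output (5, 'c'), add 'bc' as idx 6


Encoded: [(0, 'c'), (1, 'b'), (2, 'c'), (3, 'c'), (0, 'b'), (5, 'c')]


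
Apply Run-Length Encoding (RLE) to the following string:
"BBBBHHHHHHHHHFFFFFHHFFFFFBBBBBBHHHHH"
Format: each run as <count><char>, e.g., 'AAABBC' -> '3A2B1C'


Scanning runs left to right:
  i=0: run of 'B' x 4 -> '4B'
  i=4: run of 'H' x 9 -> '9H'
  i=13: run of 'F' x 5 -> '5F'
  i=18: run of 'H' x 2 -> '2H'
  i=20: run of 'F' x 5 -> '5F'
  i=25: run of 'B' x 6 -> '6B'
  i=31: run of 'H' x 5 -> '5H'

RLE = 4B9H5F2H5F6B5H


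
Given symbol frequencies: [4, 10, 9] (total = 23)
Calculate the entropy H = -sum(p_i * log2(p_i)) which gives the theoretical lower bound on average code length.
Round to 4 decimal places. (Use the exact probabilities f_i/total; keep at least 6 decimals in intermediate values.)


Per-symbol terms -p_i * log2(p_i) with p_i = f_i/23:
  p = 4/23 = 0.173913: log2(p) = -2.523562, -p*log2(p) = 0.438880
  p = 10/23 = 0.434783: log2(p) = -1.201634, -p*log2(p) = 0.522450
  p = 9/23 = 0.391304: log2(p) = -1.353637, -p*log2(p) = 0.529684
H = 0.438880 + 0.522450 + 0.529684 = 1.491014

H = 1.491 bits/symbol


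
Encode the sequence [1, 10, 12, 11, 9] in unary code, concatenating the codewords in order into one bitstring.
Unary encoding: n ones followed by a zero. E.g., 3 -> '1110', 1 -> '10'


Encode each number as n ones followed by a terminating 0:
  1 -> 10 (2 bits)
  10 -> 11111111110 (11 bits)
  12 -> 1111111111110 (13 bits)
  11 -> 111111111110 (12 bits)
  9 -> 1111111110 (10 bits)
Total length = 2 + 11 + 13 + 12 + 10 = 48 bits.

Unary([1, 10, 12, 11, 9]) = 101111111111011111111111101111111111101111111110 (48 bits)


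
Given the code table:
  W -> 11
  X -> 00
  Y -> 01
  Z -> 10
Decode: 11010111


Decoding:
11 -> W
01 -> Y
01 -> Y
11 -> W


Result: WYYW


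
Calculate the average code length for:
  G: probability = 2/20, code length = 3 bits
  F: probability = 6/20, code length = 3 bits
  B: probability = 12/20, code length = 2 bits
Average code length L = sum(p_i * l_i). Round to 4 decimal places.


Weighted contributions p_i * l_i:
  G: (2/20) * 3 = 6/20
  F: (6/20) * 3 = 18/20
  B: (12/20) * 2 = 24/20
Sum = (6 + 18 + 24)/20 = 48/20

L = 48/20 = 2.4000 bits/symbol


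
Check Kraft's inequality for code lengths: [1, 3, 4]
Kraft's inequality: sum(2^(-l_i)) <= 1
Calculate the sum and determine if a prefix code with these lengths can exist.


Sum = 2^(-1) + 2^(-3) + 2^(-4)
    = 0.5 + 0.125 + 0.0625
    = 11/16 = 0.6875
Since 0.6875 <= 1, Kraft's inequality IS satisfied.
A prefix code with these lengths CAN exist.

Kraft sum = 0.6875. Satisfied.


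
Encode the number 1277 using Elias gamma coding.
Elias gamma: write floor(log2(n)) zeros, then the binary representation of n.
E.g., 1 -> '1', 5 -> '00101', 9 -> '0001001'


num_bits = floor(log2(1277)) + 1 = 11
leading_zeros = num_bits - 1 = 10
binary(1277) = 10011111101

Elias gamma(1277) = '0000000000' + '10011111101' = 000000000010011111101 (21 bits)


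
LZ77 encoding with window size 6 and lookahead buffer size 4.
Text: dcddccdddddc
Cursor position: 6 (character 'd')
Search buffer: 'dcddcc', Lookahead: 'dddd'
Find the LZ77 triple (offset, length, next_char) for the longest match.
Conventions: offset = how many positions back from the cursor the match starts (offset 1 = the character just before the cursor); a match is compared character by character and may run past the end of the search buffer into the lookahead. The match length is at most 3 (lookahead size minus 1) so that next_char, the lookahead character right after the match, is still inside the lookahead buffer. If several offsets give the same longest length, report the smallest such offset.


Try each offset into the search buffer:
  offset=1 (pos 5, char 'c'): match length 0
  offset=2 (pos 4, char 'c'): match length 0
  offset=3 (pos 3, char 'd'): match length 1
  offset=4 (pos 2, char 'd'): match length 2
  offset=5 (pos 1, char 'c'): match length 0
  offset=6 (pos 0, char 'd'): match length 1
Longest match has length 2 at offset 4.
next_char = character at position 6 + 2 = 8 -> 'd'

Best match: offset=4, length=2 (matching 'dd' starting at position 2)
LZ77 triple: (4, 2, 'd')


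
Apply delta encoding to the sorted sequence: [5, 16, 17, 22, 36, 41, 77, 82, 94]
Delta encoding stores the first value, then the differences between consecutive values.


First value: 5
Deltas:
  16 - 5 = 11
  17 - 16 = 1
  22 - 17 = 5
  36 - 22 = 14
  41 - 36 = 5
  77 - 41 = 36
  82 - 77 = 5
  94 - 82 = 12


Delta encoded: [5, 11, 1, 5, 14, 5, 36, 5, 12]


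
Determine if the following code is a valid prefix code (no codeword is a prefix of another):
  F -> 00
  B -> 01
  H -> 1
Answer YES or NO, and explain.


Checking each pair (does one codeword prefix another?):
  F='00' vs B='01': no prefix
  F='00' vs H='1': no prefix
  B='01' vs F='00': no prefix
  B='01' vs H='1': no prefix
  H='1' vs F='00': no prefix
  H='1' vs B='01': no prefix
No violation found over all pairs.

YES -- this is a valid prefix code. No codeword is a prefix of any other codeword.


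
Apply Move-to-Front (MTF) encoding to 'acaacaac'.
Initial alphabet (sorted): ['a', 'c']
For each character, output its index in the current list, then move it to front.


MTF encoding:
'a': index 0 in ['a', 'c'] -> ['a', 'c']
'c': index 1 in ['a', 'c'] -> ['c', 'a']
'a': index 1 in ['c', 'a'] -> ['a', 'c']
'a': index 0 in ['a', 'c'] -> ['a', 'c']
'c': index 1 in ['a', 'c'] -> ['c', 'a']
'a': index 1 in ['c', 'a'] -> ['a', 'c']
'a': index 0 in ['a', 'c'] -> ['a', 'c']
'c': index 1 in ['a', 'c'] -> ['c', 'a']


Output: [0, 1, 1, 0, 1, 1, 0, 1]


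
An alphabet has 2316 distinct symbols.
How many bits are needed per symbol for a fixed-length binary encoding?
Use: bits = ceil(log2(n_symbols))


log2(2316) = 11.1774
Bracket: 2^11 = 2048 < 2316 <= 2^12 = 4096
So ceil(log2(2316)) = 12

bits = ceil(log2(2316)) = ceil(11.1774) = 12 bits


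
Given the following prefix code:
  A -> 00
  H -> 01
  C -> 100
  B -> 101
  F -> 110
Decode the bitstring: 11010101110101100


Decoding step by step:
Bits 110 -> F
Bits 101 -> B
Bits 01 -> H
Bits 110 -> F
Bits 101 -> B
Bits 100 -> C


Decoded message: FBHFBC


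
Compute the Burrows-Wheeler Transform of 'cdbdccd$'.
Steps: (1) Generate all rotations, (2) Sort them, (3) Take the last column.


Rotations (sorted):
  0: $cdbdccd -> last char: d
  1: bdccd$cd -> last char: d
  2: ccd$cdbd -> last char: d
  3: cd$cdbdc -> last char: c
  4: cdbdccd$ -> last char: $
  5: d$cdbdcc -> last char: c
  6: dbdccd$c -> last char: c
  7: dccd$cdb -> last char: b


BWT = dddc$ccb


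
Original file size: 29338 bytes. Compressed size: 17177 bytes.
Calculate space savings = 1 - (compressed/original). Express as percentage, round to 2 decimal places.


ratio = compressed/original = 17177/29338 = 0.585486
savings = 1 - ratio = 1 - 0.585486 = 0.414514
as a percentage: 0.414514 * 100 = 41.45%

Space savings = 1 - 17177/29338 = 41.45%


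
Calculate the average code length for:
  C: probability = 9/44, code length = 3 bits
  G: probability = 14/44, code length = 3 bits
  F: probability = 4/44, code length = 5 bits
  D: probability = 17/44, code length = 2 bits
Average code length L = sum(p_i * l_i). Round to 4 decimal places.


Weighted contributions p_i * l_i:
  C: (9/44) * 3 = 27/44
  G: (14/44) * 3 = 42/44
  F: (4/44) * 5 = 20/44
  D: (17/44) * 2 = 34/44
Sum = (27 + 42 + 20 + 34)/44 = 123/44

L = 123/44 = 2.7955 bits/symbol


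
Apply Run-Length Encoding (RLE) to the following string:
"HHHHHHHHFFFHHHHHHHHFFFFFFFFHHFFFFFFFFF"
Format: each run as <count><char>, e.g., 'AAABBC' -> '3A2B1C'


Scanning runs left to right:
  i=0: run of 'H' x 8 -> '8H'
  i=8: run of 'F' x 3 -> '3F'
  i=11: run of 'H' x 8 -> '8H'
  i=19: run of 'F' x 8 -> '8F'
  i=27: run of 'H' x 2 -> '2H'
  i=29: run of 'F' x 9 -> '9F'

RLE = 8H3F8H8F2H9F


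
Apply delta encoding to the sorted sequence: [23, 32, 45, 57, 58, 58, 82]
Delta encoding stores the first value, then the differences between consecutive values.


First value: 23
Deltas:
  32 - 23 = 9
  45 - 32 = 13
  57 - 45 = 12
  58 - 57 = 1
  58 - 58 = 0
  82 - 58 = 24


Delta encoded: [23, 9, 13, 12, 1, 0, 24]


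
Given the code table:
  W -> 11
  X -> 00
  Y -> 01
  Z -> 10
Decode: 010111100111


Decoding:
01 -> Y
01 -> Y
11 -> W
10 -> Z
01 -> Y
11 -> W


Result: YYWZYW


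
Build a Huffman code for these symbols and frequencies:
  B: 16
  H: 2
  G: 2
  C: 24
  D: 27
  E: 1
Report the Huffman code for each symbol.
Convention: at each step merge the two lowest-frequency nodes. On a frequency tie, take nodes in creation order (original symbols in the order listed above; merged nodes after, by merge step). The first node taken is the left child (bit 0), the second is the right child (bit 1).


Huffman tree construction:
Step 1: Merge E(1) + H(2) = 3
Step 2: Merge G(2) + (E+H)(3) = 5
Step 3: Merge (G+(E+H))(5) + B(16) = 21
Step 4: Merge ((G+(E+H))+B)(21) + C(24) = 45
Step 5: Merge D(27) + (((G+(E+H))+B)+C)(45) = 72
Read each symbol's code off the tree from the root (left child = 0, right child = 1).

Codes:
  B: 101 (length 3)
  H: 10011 (length 5)
  G: 1000 (length 4)
  C: 11 (length 2)
  D: 0 (length 1)
  E: 10010 (length 5)
Average code length: 146/72 = 2.0278 bits/symbol


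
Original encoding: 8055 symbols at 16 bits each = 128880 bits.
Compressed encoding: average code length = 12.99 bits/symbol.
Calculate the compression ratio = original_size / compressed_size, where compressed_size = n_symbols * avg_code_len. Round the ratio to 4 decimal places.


original_size = n_symbols * orig_bits = 8055 * 16 = 128880 bits
compressed_size = n_symbols * avg_code_len = 8055 * 12.99 = 104634.45 bits
ratio = original_size / compressed_size = 128880 / 104634.45 = 1.2317

Compression ratio = 1.2317


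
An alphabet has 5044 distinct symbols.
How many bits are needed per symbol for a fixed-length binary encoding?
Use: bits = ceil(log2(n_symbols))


log2(5044) = 12.3004
Bracket: 2^12 = 4096 < 5044 <= 2^13 = 8192
So ceil(log2(5044)) = 13

bits = ceil(log2(5044)) = ceil(12.3004) = 13 bits


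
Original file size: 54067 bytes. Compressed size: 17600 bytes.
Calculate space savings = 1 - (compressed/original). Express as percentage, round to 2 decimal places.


ratio = compressed/original = 17600/54067 = 0.325522
savings = 1 - ratio = 1 - 0.325522 = 0.674478
as a percentage: 0.674478 * 100 = 67.45%

Space savings = 1 - 17600/54067 = 67.45%


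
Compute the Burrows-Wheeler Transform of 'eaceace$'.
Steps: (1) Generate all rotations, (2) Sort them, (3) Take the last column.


Rotations (sorted):
  0: $eaceace -> last char: e
  1: ace$eace -> last char: e
  2: aceace$e -> last char: e
  3: ce$eacea -> last char: a
  4: ceace$ea -> last char: a
  5: e$eaceac -> last char: c
  6: eace$eac -> last char: c
  7: eaceace$ -> last char: $


BWT = eeeaacc$


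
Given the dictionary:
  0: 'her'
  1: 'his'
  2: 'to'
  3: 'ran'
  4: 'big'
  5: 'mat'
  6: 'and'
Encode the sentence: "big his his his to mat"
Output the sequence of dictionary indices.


Look up each word in the dictionary:
  'big' -> 4
  'his' -> 1
  'his' -> 1
  'his' -> 1
  'to' -> 2
  'mat' -> 5

Encoded: [4, 1, 1, 1, 2, 5]


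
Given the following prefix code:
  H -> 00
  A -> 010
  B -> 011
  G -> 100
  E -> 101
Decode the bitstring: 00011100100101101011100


Decoding step by step:
Bits 00 -> H
Bits 011 -> B
Bits 100 -> G
Bits 100 -> G
Bits 101 -> E
Bits 101 -> E
Bits 011 -> B
Bits 100 -> G


Decoded message: HBGGEEBG


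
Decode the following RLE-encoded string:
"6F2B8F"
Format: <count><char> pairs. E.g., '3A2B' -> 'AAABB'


Expanding each <count><char> pair:
  6F -> 'FFFFFF'
  2B -> 'BB'
  8F -> 'FFFFFFFF'

Decoded = FFFFFFBBFFFFFFFF


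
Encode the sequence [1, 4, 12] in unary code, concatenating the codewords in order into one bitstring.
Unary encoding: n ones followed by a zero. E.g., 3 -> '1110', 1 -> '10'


Encode each number as n ones followed by a terminating 0:
  1 -> 10 (2 bits)
  4 -> 11110 (5 bits)
  12 -> 1111111111110 (13 bits)
Total length = 2 + 5 + 13 = 20 bits.

Unary([1, 4, 12]) = 10111101111111111110 (20 bits)


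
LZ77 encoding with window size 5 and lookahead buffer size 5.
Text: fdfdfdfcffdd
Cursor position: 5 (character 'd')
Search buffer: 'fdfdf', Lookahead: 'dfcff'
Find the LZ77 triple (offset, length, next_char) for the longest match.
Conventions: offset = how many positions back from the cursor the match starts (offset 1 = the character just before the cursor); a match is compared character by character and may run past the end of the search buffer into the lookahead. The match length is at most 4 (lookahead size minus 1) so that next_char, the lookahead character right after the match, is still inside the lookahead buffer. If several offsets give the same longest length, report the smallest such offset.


Try each offset into the search buffer:
  offset=1 (pos 4, char 'f'): match length 0
  offset=2 (pos 3, char 'd'): match length 2
  offset=3 (pos 2, char 'f'): match length 0
  offset=4 (pos 1, char 'd'): match length 2
  offset=5 (pos 0, char 'f'): match length 0
Longest match has length 2, found at offsets 2, 4; take the smallest, offset 2.
next_char = character at position 5 + 2 = 7 -> 'c'

Best match: offset=2, length=2 (matching 'df' starting at position 3)
LZ77 triple: (2, 2, 'c')


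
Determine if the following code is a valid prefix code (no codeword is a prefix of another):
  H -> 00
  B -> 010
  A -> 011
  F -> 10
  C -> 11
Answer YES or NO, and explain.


Checking each pair (does one codeword prefix another?):
  H='00' vs B='010': no prefix
  H='00' vs A='011': no prefix
  H='00' vs F='10': no prefix
  H='00' vs C='11': no prefix
  B='010' vs H='00': no prefix
  B='010' vs A='011': no prefix
  B='010' vs F='10': no prefix
  B='010' vs C='11': no prefix
  A='011' vs H='00': no prefix
  A='011' vs B='010': no prefix
  A='011' vs F='10': no prefix
  A='011' vs C='11': no prefix
  F='10' vs H='00': no prefix
  F='10' vs B='010': no prefix
  F='10' vs A='011': no prefix
  F='10' vs C='11': no prefix
  C='11' vs H='00': no prefix
  C='11' vs B='010': no prefix
  C='11' vs A='011': no prefix
  C='11' vs F='10': no prefix
No violation found over all pairs.

YES -- this is a valid prefix code. No codeword is a prefix of any other codeword.


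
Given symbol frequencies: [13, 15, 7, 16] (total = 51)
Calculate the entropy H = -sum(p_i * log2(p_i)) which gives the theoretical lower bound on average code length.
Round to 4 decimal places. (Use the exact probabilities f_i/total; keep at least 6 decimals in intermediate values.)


Per-symbol terms -p_i * log2(p_i) with p_i = f_i/51:
  p = 13/51 = 0.254902: log2(p) = -1.971986, -p*log2(p) = 0.502663
  p = 15/51 = 0.294118: log2(p) = -1.765535, -p*log2(p) = 0.519275
  p = 7/51 = 0.137255: log2(p) = -2.865070, -p*log2(p) = 0.393245
  p = 16/51 = 0.313725: log2(p) = -1.672425, -p*log2(p) = 0.524682
H = 0.502663 + 0.519275 + 0.393245 + 0.524682 = 1.939865

H = 1.9399 bits/symbol


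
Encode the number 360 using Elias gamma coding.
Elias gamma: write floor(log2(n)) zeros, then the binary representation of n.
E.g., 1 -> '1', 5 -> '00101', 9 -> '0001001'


num_bits = floor(log2(360)) + 1 = 9
leading_zeros = num_bits - 1 = 8
binary(360) = 101101000

Elias gamma(360) = '00000000' + '101101000' = 00000000101101000 (17 bits)


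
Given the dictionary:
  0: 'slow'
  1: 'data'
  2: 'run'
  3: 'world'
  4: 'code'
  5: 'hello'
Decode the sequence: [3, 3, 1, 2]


Look up each index in the dictionary:
  3 -> 'world'
  3 -> 'world'
  1 -> 'data'
  2 -> 'run'

Decoded: "world world data run"


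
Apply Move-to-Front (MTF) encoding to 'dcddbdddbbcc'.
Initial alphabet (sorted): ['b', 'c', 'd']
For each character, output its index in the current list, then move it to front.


MTF encoding:
'd': index 2 in ['b', 'c', 'd'] -> ['d', 'b', 'c']
'c': index 2 in ['d', 'b', 'c'] -> ['c', 'd', 'b']
'd': index 1 in ['c', 'd', 'b'] -> ['d', 'c', 'b']
'd': index 0 in ['d', 'c', 'b'] -> ['d', 'c', 'b']
'b': index 2 in ['d', 'c', 'b'] -> ['b', 'd', 'c']
'd': index 1 in ['b', 'd', 'c'] -> ['d', 'b', 'c']
'd': index 0 in ['d', 'b', 'c'] -> ['d', 'b', 'c']
'd': index 0 in ['d', 'b', 'c'] -> ['d', 'b', 'c']
'b': index 1 in ['d', 'b', 'c'] -> ['b', 'd', 'c']
'b': index 0 in ['b', 'd', 'c'] -> ['b', 'd', 'c']
'c': index 2 in ['b', 'd', 'c'] -> ['c', 'b', 'd']
'c': index 0 in ['c', 'b', 'd'] -> ['c', 'b', 'd']


Output: [2, 2, 1, 0, 2, 1, 0, 0, 1, 0, 2, 0]


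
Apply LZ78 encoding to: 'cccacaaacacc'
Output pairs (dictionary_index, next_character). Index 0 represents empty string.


LZ78 encoding steps:
Dictionary: {0: ''}
Step 1: w='' (idx 0), next='c' -> output (0, 'c'), add 'c' as idx 1
Step 2: w='c' (idx 1), next='c' -> output (1, 'c'), add 'cc' as idx 2
Step 3: w='' (idx 0), next='a' -> output (0, 'a'), add 'a' as idx 3
Step 4: w='c' (idx 1), next='a' -> output (1, 'a'), add 'ca' as idx 4
Step 5: w='a' (idx 3), next='a' -> output (3, 'a'), add 'aa' as idx 5
Step 6: w='ca' (idx 4), next='c' -> output (4, 'c'), add 'cac' as idx 6
Step 7: w='c' (idx 1), end of input -> output (1, '')


Encoded: [(0, 'c'), (1, 'c'), (0, 'a'), (1, 'a'), (3, 'a'), (4, 'c'), (1, '')]
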